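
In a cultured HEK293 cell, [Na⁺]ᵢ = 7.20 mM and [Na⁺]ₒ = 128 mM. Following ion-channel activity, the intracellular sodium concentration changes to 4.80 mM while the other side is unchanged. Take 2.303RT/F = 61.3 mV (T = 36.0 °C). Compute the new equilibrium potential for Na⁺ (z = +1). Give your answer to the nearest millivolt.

After the shift: [Na⁺]_out = 128, [Na⁺]_in = 4.80 mM.
E_new = (61.3/1)·log₁₀(128/4.80) = 61.30 · (1.4260) = 87.41 mV

87 mV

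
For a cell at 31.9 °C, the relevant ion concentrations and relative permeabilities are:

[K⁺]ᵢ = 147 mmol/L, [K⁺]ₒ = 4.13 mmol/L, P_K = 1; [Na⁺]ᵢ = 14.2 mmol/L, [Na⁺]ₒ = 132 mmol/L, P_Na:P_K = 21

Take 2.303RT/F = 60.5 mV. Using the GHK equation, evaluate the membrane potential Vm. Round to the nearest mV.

48 mV

Vm = 60.5 · log₁₀[(Σ P·[cation]ₒ + Σ P·[anion]ᵢ) / (Σ P·[cation]ᵢ + Σ P·[anion]ₒ)]
Numerator = 1×4.13 + 21×132 = 2776
Denominator = 1×147 + 21×14.2 = 445.2
Vm = 60.5 · log₁₀(6.2357) = 60.5 × (0.7949) = 48.09 mV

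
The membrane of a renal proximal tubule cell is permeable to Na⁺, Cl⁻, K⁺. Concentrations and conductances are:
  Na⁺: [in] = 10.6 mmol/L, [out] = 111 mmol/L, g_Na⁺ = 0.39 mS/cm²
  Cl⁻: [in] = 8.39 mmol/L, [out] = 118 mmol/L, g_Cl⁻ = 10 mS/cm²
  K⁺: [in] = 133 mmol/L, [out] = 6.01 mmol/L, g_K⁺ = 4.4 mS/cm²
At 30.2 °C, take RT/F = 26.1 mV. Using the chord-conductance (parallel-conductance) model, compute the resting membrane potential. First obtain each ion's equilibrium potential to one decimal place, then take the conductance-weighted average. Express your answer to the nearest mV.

-69 mV

E_Na⁺ = (26.1/1)·ln(111/10.6) = 61.3 mV
E_Cl⁻ = (26.1/-1)·ln(118/8.39) = -69.0 mV
E_K⁺ = (26.1/1)·ln(6.01/133) = -80.8 mV
Vm = (Σ gᵢEᵢ)/(Σ gᵢ) = (0.39·61.3 + 10·-69.0 + 4.4·-80.8) / (0.39 + 10 + 4.4)
= -1021.61 / 14.79 = -69.07 mV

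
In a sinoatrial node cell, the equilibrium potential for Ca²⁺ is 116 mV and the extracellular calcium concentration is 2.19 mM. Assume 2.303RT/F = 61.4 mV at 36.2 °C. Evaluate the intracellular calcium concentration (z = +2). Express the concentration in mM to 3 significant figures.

Nernst: E = (61.4/2) · log₁₀([out]/[in]), so log₁₀([out]/[in]) = 116.0 × 2 / 61.4 = 3.7785.
[out]/[in] = 10^(3.7785) = 6005.
[in] = 2.19 / 6005 = 0.0003647 mM.

0.000365 mM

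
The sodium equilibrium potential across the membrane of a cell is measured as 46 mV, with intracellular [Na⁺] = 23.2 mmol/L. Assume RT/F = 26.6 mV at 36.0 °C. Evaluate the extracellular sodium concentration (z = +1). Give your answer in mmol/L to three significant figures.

131 mmol/L

Nernst: E = (26.6/1) · ln([out]/[in]), so ln([out]/[in]) = 46.0 × 1 / 26.6 = 1.7293.
[out]/[in] = e^(1.7293) = 5.637.
[out] = 5.637 × 23.2 = 130.8 mmol/L.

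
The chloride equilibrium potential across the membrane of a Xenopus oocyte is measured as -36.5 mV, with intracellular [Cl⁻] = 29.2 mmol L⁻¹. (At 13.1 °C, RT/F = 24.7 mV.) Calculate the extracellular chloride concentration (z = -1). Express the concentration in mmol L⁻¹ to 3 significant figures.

Nernst: E = (24.7/-1) · ln([out]/[in]), so ln([out]/[in]) = -36.5 × -1 / 24.7 = 1.4777.
[out]/[in] = e^(1.4777) = 4.383.
[out] = 4.383 × 29.2 = 128 mmol L⁻¹.

128 mmol L⁻¹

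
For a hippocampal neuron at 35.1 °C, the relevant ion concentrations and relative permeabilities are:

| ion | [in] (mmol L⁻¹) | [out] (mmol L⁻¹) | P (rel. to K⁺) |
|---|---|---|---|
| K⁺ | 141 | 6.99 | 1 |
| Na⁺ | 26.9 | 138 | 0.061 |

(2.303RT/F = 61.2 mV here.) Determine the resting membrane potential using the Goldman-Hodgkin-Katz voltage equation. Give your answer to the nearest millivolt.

Vm = 61.2 · log₁₀[(Σ P·[cation]ₒ + Σ P·[anion]ᵢ) / (Σ P·[cation]ᵢ + Σ P·[anion]ₒ)]
Numerator = 1×6.99 + 0.061×138 = 15.41
Denominator = 1×141 + 0.061×26.9 = 142.6
Vm = 61.2 · log₁₀(0.10802) = 61.2 × (-0.9665) = -59.15 mV

-59 mV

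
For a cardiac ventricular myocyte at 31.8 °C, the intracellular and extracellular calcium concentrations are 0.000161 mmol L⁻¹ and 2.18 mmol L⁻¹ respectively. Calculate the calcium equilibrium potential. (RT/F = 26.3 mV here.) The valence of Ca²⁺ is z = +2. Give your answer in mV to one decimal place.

E = (26.3/z) · ln([Ca²⁺]_out/[Ca²⁺]_in) with z = +2.
= (26.3/2) · ln(2.18/0.000161) = 13.15 · ln(1.354e+04)
= 13.15 · (9.5134) = 125.10 mV

125.1 mV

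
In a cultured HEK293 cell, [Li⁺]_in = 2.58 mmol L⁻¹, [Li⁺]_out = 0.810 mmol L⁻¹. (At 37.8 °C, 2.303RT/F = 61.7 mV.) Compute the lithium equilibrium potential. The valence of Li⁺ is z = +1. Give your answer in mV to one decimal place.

E = (61.7/z) · log₁₀([Li⁺]_out/[Li⁺]_in) with z = +1.
= (61.7/1) · log₁₀(0.810/2.58) = 61.70 · log₁₀(0.314)
= 61.70 · (-0.5031) = -31.04 mV

-31.0 mV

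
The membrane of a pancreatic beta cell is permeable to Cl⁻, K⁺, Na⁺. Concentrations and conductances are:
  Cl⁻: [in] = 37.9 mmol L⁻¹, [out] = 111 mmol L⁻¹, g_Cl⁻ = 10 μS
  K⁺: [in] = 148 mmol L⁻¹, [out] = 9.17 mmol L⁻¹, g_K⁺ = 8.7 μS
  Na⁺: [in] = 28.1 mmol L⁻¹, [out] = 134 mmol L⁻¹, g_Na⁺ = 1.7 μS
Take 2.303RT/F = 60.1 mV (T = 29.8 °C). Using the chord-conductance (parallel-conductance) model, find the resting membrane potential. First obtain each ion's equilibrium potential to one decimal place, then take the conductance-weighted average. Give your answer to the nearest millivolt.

-41 mV

E_Cl⁻ = (60.1/-1)·log₁₀(111/37.9) = -28.0 mV
E_K⁺ = (60.1/1)·log₁₀(9.17/148) = -72.6 mV
E_Na⁺ = (60.1/1)·log₁₀(134/28.1) = 40.8 mV
Vm = (Σ gᵢEᵢ)/(Σ gᵢ) = (10·-28.0 + 8.7·-72.6 + 1.7·40.8) / (10 + 8.7 + 1.7)
= -842.26 / 20.4 = -41.29 mV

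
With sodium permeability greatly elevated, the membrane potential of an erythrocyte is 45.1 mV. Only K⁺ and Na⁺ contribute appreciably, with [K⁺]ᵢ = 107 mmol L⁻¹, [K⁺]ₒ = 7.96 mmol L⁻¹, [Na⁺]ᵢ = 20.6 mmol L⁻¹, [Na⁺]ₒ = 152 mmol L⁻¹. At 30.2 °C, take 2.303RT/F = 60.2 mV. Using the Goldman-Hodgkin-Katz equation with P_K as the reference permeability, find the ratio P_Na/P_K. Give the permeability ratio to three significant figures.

16.3

Let α = P_Na/P_K. GHK: Vm = 60.2·log₁₀[(Kₒ + α·Naₒ)/(Kᵢ + α·Naᵢ)].
10^(Vm/60.2) = 10^(45.1/60.2) = 5.6127
So 5.6127·(Kᵢ + α·Naᵢ) = Kₒ + α·Naₒ → α = (5.6127·107.0 − 7.96) / (152.0 − 5.6127·20.6)
α = (600.6 − 7.96) / (152.0 − 115.6) = 592.6/36.38 = 16.29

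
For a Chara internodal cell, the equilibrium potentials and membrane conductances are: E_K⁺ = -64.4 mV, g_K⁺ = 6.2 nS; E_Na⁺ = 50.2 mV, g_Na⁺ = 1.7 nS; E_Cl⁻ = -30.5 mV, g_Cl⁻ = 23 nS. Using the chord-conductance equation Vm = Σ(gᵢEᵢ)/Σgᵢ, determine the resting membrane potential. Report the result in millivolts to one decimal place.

Σ gᵢEᵢ = 6.2·(-64.4) + 1.7·(50.2) + 23·(-30.5) = -1015.44
Σ gᵢ = 6.2 + 1.7 + 23 = 30.9
Vm = -1015.44 / 30.9 = -32.86 mV

-32.9 mV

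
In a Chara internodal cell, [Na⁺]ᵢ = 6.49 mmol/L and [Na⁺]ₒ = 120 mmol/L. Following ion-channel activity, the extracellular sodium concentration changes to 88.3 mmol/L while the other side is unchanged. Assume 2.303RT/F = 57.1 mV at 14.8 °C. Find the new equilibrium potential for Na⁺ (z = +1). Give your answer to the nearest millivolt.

65 mV

After the shift: [Na⁺]_out = 88.3, [Na⁺]_in = 6.49 mmol/L.
E_new = (57.1/1)·log₁₀(88.3/6.49) = 57.10 · (1.1337) = 64.74 mV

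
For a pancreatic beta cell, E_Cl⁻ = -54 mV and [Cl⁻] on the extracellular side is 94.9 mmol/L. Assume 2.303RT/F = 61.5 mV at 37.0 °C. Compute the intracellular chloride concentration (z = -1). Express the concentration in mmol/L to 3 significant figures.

Nernst: E = (61.5/-1) · log₁₀([out]/[in]), so log₁₀([out]/[in]) = -54.0 × -1 / 61.5 = 0.8780.
[out]/[in] = 10^(0.8780) = 7.552.
[in] = 94.9 / 7.552 = 12.57 mmol/L.

12.6 mmol/L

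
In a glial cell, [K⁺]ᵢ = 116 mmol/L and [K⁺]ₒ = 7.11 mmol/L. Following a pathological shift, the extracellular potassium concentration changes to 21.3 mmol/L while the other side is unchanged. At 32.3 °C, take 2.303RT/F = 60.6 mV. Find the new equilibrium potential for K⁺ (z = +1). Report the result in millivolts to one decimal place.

-44.6 mV

After the shift: [K⁺]_out = 21.3, [K⁺]_in = 116 mmol/L.
E_new = (60.6/1)·log₁₀(21.3/116) = 60.60 · (-0.7361) = -44.61 mV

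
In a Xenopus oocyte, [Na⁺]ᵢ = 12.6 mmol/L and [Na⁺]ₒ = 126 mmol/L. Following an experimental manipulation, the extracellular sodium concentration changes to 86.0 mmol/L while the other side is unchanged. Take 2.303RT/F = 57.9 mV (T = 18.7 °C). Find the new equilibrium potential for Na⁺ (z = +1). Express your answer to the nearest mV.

After the shift: [Na⁺]_out = 86.0, [Na⁺]_in = 12.6 mmol/L.
E_new = (57.9/1)·log₁₀(86.0/12.6) = 57.90 · (0.8341) = 48.30 mV

48 mV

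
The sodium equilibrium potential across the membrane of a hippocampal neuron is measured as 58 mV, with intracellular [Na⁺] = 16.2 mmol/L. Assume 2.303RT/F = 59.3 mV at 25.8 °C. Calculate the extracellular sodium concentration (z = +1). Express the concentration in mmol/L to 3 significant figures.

154 mmol/L

Nernst: E = (59.3/1) · log₁₀([out]/[in]), so log₁₀([out]/[in]) = 58.0 × 1 / 59.3 = 0.9781.
[out]/[in] = 10^(0.9781) = 9.508.
[out] = 9.508 × 16.2 = 154 mmol/L.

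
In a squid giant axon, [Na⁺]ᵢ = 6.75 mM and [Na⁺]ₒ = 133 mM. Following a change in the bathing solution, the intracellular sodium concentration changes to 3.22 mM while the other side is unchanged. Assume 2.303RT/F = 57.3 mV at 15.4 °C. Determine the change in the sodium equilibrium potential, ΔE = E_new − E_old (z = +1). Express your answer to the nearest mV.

E_old = (57.3/1)·log₁₀(133/6.75) = 74.18 mV
E_new = (57.3/1)·log₁₀(133/3.22) = 92.60 mV
ΔE = 92.60 − (74.18) = 18.42 mV

18 mV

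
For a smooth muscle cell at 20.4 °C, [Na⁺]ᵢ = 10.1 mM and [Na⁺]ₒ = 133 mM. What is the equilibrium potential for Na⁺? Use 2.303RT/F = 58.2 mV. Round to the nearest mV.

65 mV

E = (58.2/z) · log₁₀([Na⁺]_out/[Na⁺]_in) with z = +1.
= (58.2/1) · log₁₀(133/10.1) = 58.20 · log₁₀(13.17)
= 58.20 · (1.1195) = 65.16 mV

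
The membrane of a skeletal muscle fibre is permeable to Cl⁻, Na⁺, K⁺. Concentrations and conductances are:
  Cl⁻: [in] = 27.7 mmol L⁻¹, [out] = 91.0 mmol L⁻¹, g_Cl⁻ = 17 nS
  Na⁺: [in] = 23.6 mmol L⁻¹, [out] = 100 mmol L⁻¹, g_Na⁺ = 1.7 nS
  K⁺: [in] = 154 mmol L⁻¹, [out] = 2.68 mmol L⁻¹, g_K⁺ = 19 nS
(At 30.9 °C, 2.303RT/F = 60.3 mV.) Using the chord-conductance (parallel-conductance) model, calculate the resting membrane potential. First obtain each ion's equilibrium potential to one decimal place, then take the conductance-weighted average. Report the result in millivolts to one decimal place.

E_Cl⁻ = (60.3/-1)·log₁₀(91.0/27.7) = -31.1 mV
E_Na⁺ = (60.3/1)·log₁₀(100/23.6) = 37.8 mV
E_K⁺ = (60.3/1)·log₁₀(2.68/154) = -106.1 mV
Vm = (Σ gᵢEᵢ)/(Σ gᵢ) = (17·-31.1 + 1.7·37.8 + 19·-106.1) / (17 + 1.7 + 19)
= -2480.34 / 37.7 = -65.79 mV

-65.8 mV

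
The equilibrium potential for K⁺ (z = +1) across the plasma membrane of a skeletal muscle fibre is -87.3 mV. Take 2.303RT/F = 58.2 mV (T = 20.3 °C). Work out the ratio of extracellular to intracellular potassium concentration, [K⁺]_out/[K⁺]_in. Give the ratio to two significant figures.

log₁₀([out]/[in]) = E·z/(58.2) = -87.3 × 1 / 58.2 = -1.5000
[out]/[in] = 10^(-1.5000) = 0.03162

0.032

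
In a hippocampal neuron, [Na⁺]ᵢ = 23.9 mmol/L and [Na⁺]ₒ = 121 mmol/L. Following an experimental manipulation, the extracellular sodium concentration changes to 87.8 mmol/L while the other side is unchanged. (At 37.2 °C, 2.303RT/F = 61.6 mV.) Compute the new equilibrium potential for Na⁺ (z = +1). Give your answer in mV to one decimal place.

After the shift: [Na⁺]_out = 87.8, [Na⁺]_in = 23.9 mmol/L.
E_new = (61.6/1)·log₁₀(87.8/23.9) = 61.60 · (0.5651) = 34.81 mV

34.8 mV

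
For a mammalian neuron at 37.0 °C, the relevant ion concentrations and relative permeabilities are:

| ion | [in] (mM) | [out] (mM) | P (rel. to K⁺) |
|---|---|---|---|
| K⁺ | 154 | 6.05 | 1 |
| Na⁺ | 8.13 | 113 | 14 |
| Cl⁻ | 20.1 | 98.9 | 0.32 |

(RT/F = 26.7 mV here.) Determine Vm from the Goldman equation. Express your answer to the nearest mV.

45 mV

Vm = 26.7 · ln[(Σ P·[cation]ₒ + Σ P·[anion]ᵢ) / (Σ P·[cation]ᵢ + Σ P·[anion]ₒ)]
Numerator = 1×6.05 + 14×113 + 0.32×20.1 = 1594
Denominator = 1×154 + 14×8.13 + 0.32×98.9 = 299.5
Vm = 26.7 · ln(5.3244) = 26.7 × (1.6723) = 44.65 mV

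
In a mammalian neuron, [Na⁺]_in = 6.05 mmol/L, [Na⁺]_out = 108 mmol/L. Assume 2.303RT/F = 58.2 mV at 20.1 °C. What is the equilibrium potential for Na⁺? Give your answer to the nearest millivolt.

E = (58.2/z) · log₁₀([Na⁺]_out/[Na⁺]_in) with z = +1.
= (58.2/1) · log₁₀(108/6.05) = 58.20 · log₁₀(17.85)
= 58.20 · (1.2517) = 72.85 mV

73 mV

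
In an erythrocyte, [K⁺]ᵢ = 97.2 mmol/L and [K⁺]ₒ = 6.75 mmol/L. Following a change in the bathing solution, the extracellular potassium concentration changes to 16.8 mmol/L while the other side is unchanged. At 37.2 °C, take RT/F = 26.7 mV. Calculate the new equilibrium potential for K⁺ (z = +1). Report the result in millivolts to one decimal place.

After the shift: [K⁺]_out = 16.8, [K⁺]_in = 97.2 mmol/L.
E_new = (26.7/1)·ln(16.8/97.2) = 26.70 · (-1.7554) = -46.87 mV

-46.9 mV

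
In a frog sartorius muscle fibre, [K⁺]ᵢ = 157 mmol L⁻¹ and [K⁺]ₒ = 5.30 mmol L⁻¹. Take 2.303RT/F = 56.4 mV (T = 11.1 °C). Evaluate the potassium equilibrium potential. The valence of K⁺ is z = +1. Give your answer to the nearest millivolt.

E = (56.4/z) · log₁₀([K⁺]_out/[K⁺]_in) with z = +1.
= (56.4/1) · log₁₀(5.30/157) = 56.40 · log₁₀(0.03376)
= 56.40 · (-1.4716) = -83.00 mV

-83 mV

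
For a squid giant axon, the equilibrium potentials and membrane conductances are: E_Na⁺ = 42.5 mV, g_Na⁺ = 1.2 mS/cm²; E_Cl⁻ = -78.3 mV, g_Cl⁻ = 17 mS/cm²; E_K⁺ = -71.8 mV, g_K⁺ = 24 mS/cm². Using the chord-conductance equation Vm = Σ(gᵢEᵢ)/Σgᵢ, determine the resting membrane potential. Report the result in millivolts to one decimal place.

Σ gᵢEᵢ = 1.2·(42.5) + 17·(-78.3) + 24·(-71.8) = -3003.30
Σ gᵢ = 1.2 + 17 + 24 = 42.2
Vm = -3003.30 / 42.2 = -71.17 mV

-71.2 mV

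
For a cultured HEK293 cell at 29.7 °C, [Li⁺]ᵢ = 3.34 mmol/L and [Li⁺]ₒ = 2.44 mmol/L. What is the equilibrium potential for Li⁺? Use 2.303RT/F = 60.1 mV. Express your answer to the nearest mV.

-8 mV

E = (60.1/z) · log₁₀([Li⁺]_out/[Li⁺]_in) with z = +1.
= (60.1/1) · log₁₀(2.44/3.34) = 60.10 · log₁₀(0.7305)
= 60.10 · (-0.1364) = -8.20 mV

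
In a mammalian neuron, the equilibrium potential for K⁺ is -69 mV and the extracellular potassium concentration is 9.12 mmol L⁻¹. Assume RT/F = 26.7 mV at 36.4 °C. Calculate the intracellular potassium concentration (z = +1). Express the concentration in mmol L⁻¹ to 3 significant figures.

121 mmol L⁻¹

Nernst: E = (26.7/1) · ln([out]/[in]), so ln([out]/[in]) = -69.0 × 1 / 26.7 = -2.5843.
[out]/[in] = e^(-2.5843) = 0.07545.
[in] = 9.12 / 0.07545 = 120.9 mmol L⁻¹.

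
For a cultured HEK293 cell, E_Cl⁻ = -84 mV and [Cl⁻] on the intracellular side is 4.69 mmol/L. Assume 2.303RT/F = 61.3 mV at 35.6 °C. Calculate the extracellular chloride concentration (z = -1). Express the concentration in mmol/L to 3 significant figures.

Nernst: E = (61.3/-1) · log₁₀([out]/[in]), so log₁₀([out]/[in]) = -84.0 × -1 / 61.3 = 1.3703.
[out]/[in] = 10^(1.3703) = 23.46.
[out] = 23.46 × 4.69 = 110 mmol/L.

110 mmol/L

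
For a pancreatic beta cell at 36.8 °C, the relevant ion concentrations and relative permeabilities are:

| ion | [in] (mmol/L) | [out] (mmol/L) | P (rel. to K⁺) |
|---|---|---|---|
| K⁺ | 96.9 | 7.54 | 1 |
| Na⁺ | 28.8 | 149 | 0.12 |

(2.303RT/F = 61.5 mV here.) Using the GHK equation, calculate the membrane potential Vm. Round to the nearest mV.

-37 mV

Vm = 61.5 · log₁₀[(Σ P·[cation]ₒ + Σ P·[anion]ᵢ) / (Σ P·[cation]ᵢ + Σ P·[anion]ₒ)]
Numerator = 1×7.54 + 0.12×149 = 25.42
Denominator = 1×96.9 + 0.12×28.8 = 100.4
Vm = 61.5 · log₁₀(0.2533) = 61.5 × (-0.5964) = -36.68 mV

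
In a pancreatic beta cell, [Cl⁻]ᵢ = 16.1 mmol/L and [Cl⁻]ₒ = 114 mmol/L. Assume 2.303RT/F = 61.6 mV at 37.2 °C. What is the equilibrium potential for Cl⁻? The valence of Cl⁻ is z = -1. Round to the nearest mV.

-52 mV

E = (61.6/z) · log₁₀([Cl⁻]_out/[Cl⁻]_in) with z = -1.
For an anion, dividing by z = -1 reverses the sign.
= (61.6/-1) · log₁₀(114/16.1) = -61.60 · log₁₀(7.081)
= -61.60 · (0.8501) = -52.36 mV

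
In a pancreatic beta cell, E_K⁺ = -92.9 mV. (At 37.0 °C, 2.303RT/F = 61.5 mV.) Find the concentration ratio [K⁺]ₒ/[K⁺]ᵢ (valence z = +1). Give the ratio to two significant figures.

log₁₀([out]/[in]) = E·z/(61.5) = -92.9 × 1 / 61.5 = -1.5106
[out]/[in] = 10^(-1.5106) = 0.03086

0.031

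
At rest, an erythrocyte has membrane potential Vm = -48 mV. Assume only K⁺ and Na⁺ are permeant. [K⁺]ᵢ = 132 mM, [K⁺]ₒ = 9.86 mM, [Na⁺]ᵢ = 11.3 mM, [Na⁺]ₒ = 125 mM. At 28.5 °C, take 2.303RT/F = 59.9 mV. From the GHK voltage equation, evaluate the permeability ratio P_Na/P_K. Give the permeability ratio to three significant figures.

0.0892

Let α = P_Na/P_K. GHK: Vm = 59.9·log₁₀[(Kₒ + α·Naₒ)/(Kᵢ + α·Naᵢ)].
10^(Vm/59.9) = 10^(-48.0/59.9) = 0.158
So 0.158·(Kᵢ + α·Naᵢ) = Kₒ + α·Naₒ → α = (0.158·132.0 − 9.86) / (125.0 − 0.158·11.3)
α = (20.86 − 9.86) / (125.0 − 1.785) = 11/123.2 = 0.08925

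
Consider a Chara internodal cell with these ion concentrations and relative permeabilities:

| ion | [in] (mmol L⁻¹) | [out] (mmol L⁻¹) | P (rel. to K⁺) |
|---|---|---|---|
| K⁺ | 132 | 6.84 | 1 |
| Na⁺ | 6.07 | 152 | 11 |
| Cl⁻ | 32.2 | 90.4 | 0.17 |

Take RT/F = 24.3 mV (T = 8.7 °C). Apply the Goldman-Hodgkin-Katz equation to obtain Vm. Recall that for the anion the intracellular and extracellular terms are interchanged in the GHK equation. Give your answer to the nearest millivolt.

50 mV

Vm = 24.3 · ln[(Σ P·[cation]ₒ + Σ P·[anion]ᵢ) / (Σ P·[cation]ᵢ + Σ P·[anion]ₒ)]
Numerator = 1×6.84 + 11×152 + 0.17×32.2 = 1684
Denominator = 1×132 + 11×6.07 + 0.17×90.4 = 214.1
Vm = 24.3 · ln(7.8656) = 24.3 × (2.0625) = 50.12 mV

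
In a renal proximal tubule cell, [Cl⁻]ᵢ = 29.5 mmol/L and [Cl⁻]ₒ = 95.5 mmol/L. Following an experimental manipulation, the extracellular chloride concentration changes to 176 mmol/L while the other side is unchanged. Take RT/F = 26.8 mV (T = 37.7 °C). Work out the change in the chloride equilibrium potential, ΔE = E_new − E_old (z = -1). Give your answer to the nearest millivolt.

E_old = (26.8/-1)·ln(95.5/29.5) = -31.48 mV
E_new = (26.8/-1)·ln(176/29.5) = -47.87 mV
ΔE = -47.87 − (-31.48) = -16.38 mV

-16 mV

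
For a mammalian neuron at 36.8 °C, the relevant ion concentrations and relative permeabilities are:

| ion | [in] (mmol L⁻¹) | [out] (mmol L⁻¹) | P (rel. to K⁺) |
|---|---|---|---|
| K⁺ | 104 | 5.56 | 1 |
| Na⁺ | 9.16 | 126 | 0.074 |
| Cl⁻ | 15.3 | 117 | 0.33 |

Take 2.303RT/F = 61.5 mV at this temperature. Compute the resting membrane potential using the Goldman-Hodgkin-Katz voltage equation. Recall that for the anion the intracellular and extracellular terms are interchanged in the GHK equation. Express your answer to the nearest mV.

Vm = 61.5 · log₁₀[(Σ P·[cation]ₒ + Σ P·[anion]ᵢ) / (Σ P·[cation]ᵢ + Σ P·[anion]ₒ)]
Numerator = 1×5.56 + 0.074×126 + 0.33×15.3 = 19.93
Denominator = 1×104 + 0.074×9.16 + 0.33×117 = 143.3
Vm = 61.5 · log₁₀(0.13911) = 61.5 × (-0.8566) = -52.68 mV

-53 mV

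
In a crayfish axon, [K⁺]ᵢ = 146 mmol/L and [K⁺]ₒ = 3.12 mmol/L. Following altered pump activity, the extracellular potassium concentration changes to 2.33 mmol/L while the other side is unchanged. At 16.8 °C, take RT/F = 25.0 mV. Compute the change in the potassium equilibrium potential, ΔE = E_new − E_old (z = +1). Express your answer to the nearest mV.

-7 mV

E_old = (25.0/1)·ln(3.12/146) = -96.14 mV
E_new = (25.0/1)·ln(2.33/146) = -103.44 mV
ΔE = -103.44 − (-96.14) = -7.30 mV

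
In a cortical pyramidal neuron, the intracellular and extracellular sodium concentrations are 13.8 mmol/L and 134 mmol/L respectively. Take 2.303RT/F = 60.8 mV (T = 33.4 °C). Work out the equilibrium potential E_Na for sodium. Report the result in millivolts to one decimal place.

60.0 mV

E = (60.8/z) · log₁₀([Na⁺]_out/[Na⁺]_in) with z = +1.
= (60.8/1) · log₁₀(134/13.8) = 60.80 · log₁₀(9.71)
= 60.80 · (0.9872) = 60.02 mV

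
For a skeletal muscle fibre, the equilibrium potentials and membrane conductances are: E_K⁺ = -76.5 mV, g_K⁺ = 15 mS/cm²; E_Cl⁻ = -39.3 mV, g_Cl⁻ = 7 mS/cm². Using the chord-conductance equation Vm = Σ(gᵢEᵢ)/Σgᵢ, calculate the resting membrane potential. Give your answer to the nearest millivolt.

Σ gᵢEᵢ = 15·(-76.5) + 7·(-39.3) = -1422.60
Σ gᵢ = 15 + 7 = 22
Vm = -1422.60 / 22 = -64.66 mV

-65 mV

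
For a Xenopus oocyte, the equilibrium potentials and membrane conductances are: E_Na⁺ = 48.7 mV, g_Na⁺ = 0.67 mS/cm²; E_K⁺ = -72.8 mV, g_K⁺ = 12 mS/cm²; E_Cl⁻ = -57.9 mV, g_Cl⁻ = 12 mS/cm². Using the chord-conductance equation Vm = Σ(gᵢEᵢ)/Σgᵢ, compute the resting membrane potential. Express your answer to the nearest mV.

-62 mV

Σ gᵢEᵢ = 0.67·(48.7) + 12·(-72.8) + 12·(-57.9) = -1535.77
Σ gᵢ = 0.67 + 12 + 12 = 24.67
Vm = -1535.77 / 24.67 = -62.25 mV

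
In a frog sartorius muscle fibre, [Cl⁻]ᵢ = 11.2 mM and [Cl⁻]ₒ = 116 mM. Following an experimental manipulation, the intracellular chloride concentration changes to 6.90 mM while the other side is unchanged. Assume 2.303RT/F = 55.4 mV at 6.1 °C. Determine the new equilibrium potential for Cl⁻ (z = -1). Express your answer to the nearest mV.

-68 mV

After the shift: [Cl⁻]_out = 116, [Cl⁻]_in = 6.90 mM.
E_new = (55.4/-1)·log₁₀(116/6.90) = -55.40 · (1.2256) = -67.90 mV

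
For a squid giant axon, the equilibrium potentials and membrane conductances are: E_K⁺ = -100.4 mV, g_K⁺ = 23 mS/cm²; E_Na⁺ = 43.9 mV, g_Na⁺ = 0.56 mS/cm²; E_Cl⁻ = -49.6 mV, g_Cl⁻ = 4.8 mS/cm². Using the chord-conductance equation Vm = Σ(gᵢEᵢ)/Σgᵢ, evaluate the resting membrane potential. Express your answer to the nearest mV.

-89 mV

Σ gᵢEᵢ = 23·(-100.4) + 0.56·(43.9) + 4.8·(-49.6) = -2522.70
Σ gᵢ = 23 + 0.56 + 4.8 = 28.36
Vm = -2522.70 / 28.36 = -88.95 mV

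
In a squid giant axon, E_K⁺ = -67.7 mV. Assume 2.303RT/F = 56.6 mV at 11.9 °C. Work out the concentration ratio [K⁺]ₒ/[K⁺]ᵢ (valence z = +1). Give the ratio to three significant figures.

0.0637

log₁₀([out]/[in]) = E·z/(56.6) = -67.7 × 1 / 56.6 = -1.1961
[out]/[in] = 10^(-1.1961) = 0.06366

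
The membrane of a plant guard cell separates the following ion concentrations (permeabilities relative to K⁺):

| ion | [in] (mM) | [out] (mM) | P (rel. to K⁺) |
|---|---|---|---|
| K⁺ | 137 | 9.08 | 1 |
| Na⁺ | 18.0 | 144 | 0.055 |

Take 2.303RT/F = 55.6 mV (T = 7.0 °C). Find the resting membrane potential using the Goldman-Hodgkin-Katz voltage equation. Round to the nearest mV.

Vm = 55.6 · log₁₀[(Σ P·[cation]ₒ + Σ P·[anion]ᵢ) / (Σ P·[cation]ᵢ + Σ P·[anion]ₒ)]
Numerator = 1×9.08 + 0.055×144 = 17
Denominator = 1×137 + 0.055×18.0 = 138
Vm = 55.6 · log₁₀(0.1232) = 55.6 × (-0.9094) = -50.56 mV

-51 mV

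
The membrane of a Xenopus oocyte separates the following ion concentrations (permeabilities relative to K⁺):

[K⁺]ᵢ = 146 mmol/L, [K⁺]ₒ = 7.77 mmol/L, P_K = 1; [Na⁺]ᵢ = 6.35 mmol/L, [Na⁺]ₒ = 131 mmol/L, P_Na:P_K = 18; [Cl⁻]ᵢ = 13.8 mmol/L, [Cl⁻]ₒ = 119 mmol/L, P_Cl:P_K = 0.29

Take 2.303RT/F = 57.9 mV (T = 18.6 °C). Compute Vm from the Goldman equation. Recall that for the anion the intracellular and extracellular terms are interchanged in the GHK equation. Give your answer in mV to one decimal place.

52.4 mV

Vm = 57.9 · log₁₀[(Σ P·[cation]ₒ + Σ P·[anion]ᵢ) / (Σ P·[cation]ᵢ + Σ P·[anion]ₒ)]
Numerator = 1×7.77 + 18×131 + 0.29×13.8 = 2370
Denominator = 1×146 + 18×6.35 + 0.29×119 = 294.8
Vm = 57.9 · log₁₀(8.0383) = 57.9 × (0.9052) = 52.41 mV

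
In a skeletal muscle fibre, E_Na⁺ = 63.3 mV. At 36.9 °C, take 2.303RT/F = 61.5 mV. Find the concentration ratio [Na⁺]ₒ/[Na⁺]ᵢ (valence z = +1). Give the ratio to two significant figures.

log₁₀([out]/[in]) = E·z/(61.5) = 63.3 × 1 / 61.5 = 1.0293
[out]/[in] = 10^(1.0293) = 10.7

11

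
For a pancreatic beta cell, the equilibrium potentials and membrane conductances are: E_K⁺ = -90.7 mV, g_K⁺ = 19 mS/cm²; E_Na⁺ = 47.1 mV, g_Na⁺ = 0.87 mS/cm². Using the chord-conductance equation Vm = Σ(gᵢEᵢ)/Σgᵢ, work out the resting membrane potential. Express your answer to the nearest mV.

-85 mV

Σ gᵢEᵢ = 19·(-90.7) + 0.87·(47.1) = -1682.32
Σ gᵢ = 19 + 0.87 = 19.87
Vm = -1682.32 / 19.87 = -84.67 mV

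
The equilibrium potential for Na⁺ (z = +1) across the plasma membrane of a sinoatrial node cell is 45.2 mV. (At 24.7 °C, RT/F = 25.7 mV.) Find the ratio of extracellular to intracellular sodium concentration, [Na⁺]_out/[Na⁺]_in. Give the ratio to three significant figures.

ln([out]/[in]) = E·z/(25.7) = 45.2 × 1 / 25.7 = 1.7588
[out]/[in] = e^(1.7588) = 5.805

5.81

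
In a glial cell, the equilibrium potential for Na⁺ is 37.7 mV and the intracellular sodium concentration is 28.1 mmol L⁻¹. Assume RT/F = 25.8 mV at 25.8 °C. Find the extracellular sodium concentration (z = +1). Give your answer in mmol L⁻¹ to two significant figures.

120 mmol L⁻¹

Nernst: E = (25.8/1) · ln([out]/[in]), so ln([out]/[in]) = 37.7 × 1 / 25.8 = 1.4612.
[out]/[in] = e^(1.4612) = 4.311.
[out] = 4.311 × 28.1 = 121.1 mmol L⁻¹.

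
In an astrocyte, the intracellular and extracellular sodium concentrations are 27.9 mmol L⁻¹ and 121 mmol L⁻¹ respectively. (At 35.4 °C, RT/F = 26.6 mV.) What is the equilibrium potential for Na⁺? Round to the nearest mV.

E = (26.6/z) · ln([Na⁺]_out/[Na⁺]_in) with z = +1.
= (26.6/1) · ln(121/27.9) = 26.60 · ln(4.337)
= 26.60 · (1.4672) = 39.03 mV

39 mV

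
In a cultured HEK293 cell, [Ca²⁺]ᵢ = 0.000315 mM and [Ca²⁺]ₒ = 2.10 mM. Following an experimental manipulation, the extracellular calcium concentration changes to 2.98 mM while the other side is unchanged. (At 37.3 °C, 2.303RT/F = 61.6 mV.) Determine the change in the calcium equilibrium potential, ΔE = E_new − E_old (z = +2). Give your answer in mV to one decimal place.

E_old = (61.6/2)·log₁₀(2.10/0.000315) = 117.78 mV
E_new = (61.6/2)·log₁₀(2.98/0.000315) = 122.46 mV
ΔE = 122.46 − (117.78) = 4.68 mV

4.7 mV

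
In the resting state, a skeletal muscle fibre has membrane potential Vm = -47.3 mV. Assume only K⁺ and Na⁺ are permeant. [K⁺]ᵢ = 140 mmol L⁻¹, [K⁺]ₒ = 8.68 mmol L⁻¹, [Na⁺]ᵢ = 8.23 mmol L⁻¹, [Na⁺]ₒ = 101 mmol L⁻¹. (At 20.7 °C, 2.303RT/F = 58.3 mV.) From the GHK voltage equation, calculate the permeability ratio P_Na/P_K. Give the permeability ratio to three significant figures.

Let α = P_Na/P_K. GHK: Vm = 58.3·log₁₀[(Kₒ + α·Naₒ)/(Kᵢ + α·Naᵢ)].
10^(Vm/58.3) = 10^(-47.3/58.3) = 0.15441
So 0.15441·(Kᵢ + α·Naᵢ) = Kₒ + α·Naₒ → α = (0.15441·140.0 − 8.68) / (101.0 − 0.15441·8.23)
α = (21.62 − 8.68) / (101.0 − 1.271) = 12.94/99.73 = 0.1297

0.130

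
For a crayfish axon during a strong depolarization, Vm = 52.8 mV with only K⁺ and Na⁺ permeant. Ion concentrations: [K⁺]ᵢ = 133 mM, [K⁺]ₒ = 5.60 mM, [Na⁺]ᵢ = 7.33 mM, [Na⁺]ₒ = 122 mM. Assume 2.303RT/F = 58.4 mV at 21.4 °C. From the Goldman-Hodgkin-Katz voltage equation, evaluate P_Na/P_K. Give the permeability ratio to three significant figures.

Let α = P_Na/P_K. GHK: Vm = 58.4·log₁₀[(Kₒ + α·Naₒ)/(Kᵢ + α·Naᵢ)].
10^(Vm/58.4) = 10^(52.8/58.4) = 8.0188
So 8.0188·(Kᵢ + α·Naᵢ) = Kₒ + α·Naₒ → α = (8.0188·133.0 − 5.6) / (122.0 − 8.0188·7.33)
α = (1067 − 5.6) / (122.0 − 58.78) = 1061/63.22 = 16.78

16.8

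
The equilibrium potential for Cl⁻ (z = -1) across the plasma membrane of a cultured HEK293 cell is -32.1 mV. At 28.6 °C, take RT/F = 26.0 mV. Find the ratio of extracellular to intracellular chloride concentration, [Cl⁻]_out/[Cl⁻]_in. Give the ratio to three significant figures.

ln([out]/[in]) = E·z/(26.0) = -32.1 × -1 / 26.0 = 1.2346
[out]/[in] = e^(1.2346) = 3.437

3.44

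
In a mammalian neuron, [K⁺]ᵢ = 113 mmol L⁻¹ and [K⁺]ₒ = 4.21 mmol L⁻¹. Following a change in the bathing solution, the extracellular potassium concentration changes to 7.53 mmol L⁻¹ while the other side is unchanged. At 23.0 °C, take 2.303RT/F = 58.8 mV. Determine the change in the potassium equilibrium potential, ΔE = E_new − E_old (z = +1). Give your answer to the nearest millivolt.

E_old = (58.8/1)·log₁₀(4.21/113) = -84.01 mV
E_new = (58.8/1)·log₁₀(7.53/113) = -69.17 mV
ΔE = -69.17 − (-84.01) = 14.85 mV

15 mV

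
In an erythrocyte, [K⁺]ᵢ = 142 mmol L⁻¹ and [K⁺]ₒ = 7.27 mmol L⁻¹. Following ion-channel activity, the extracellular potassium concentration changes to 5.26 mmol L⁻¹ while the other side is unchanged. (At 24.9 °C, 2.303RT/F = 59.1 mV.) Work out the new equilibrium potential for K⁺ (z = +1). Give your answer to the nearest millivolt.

-85 mV

After the shift: [K⁺]_out = 5.26, [K⁺]_in = 142 mmol L⁻¹.
E_new = (59.1/1)·log₁₀(5.26/142) = 59.10 · (-1.4313) = -84.59 mV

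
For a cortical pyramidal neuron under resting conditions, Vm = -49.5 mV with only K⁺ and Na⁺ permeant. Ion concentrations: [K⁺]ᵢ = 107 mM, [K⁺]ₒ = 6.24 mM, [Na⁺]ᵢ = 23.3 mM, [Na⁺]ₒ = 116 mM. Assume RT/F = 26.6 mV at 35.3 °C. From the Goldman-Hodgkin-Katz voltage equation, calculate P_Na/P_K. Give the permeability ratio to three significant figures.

Let α = P_Na/P_K. GHK: Vm = 26.6·ln[(Kₒ + α·Naₒ)/(Kᵢ + α·Naᵢ)].
e^(Vm/26.6) = e^(-49.5/26.6) = 0.15553
So 0.15553·(Kᵢ + α·Naᵢ) = Kₒ + α·Naₒ → α = (0.15553·107.0 − 6.24) / (116.0 − 0.15553·23.3)
α = (16.64 − 6.24) / (116.0 − 3.624) = 10.4/112.4 = 0.09256

0.0926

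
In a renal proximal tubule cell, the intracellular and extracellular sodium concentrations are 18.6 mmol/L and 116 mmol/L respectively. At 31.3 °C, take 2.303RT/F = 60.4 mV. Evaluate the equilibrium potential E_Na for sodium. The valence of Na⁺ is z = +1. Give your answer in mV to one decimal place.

48.0 mV

E = (60.4/z) · log₁₀([Na⁺]_out/[Na⁺]_in) with z = +1.
= (60.4/1) · log₁₀(116/18.6) = 60.40 · log₁₀(6.237)
= 60.40 · (0.7949) = 48.01 mV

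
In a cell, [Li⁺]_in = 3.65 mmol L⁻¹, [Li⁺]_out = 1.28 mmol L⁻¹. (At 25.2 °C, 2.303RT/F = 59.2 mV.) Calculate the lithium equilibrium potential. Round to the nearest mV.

E = (59.2/z) · log₁₀([Li⁺]_out/[Li⁺]_in) with z = +1.
= (59.2/1) · log₁₀(1.28/3.65) = 59.20 · log₁₀(0.3507)
= 59.20 · (-0.4551) = -26.94 mV

-27 mV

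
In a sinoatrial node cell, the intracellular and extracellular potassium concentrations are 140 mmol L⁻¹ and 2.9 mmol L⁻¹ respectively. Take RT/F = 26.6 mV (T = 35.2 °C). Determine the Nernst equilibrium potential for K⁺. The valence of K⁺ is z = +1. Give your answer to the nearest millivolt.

-103 mV

E = (26.6/z) · ln([K⁺]_out/[K⁺]_in) with z = +1.
= (26.6/1) · ln(2.9/140) = 26.60 · ln(0.02071)
= 26.60 · (-3.8769) = -103.13 mV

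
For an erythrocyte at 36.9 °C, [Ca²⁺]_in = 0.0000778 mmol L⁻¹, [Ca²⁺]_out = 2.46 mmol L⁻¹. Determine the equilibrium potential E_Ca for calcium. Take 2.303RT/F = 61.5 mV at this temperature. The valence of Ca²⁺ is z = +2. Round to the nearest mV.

138 mV

E = (61.5/z) · log₁₀([Ca²⁺]_out/[Ca²⁺]_in) with z = +2.
= (61.5/2) · log₁₀(2.46/0.0000778) = 30.75 · log₁₀(3.162e+04)
= 30.75 · (4.5000) = 138.37 mV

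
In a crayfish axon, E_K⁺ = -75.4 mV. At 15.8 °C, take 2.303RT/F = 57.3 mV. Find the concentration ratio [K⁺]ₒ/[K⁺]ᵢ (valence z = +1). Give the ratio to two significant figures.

log₁₀([out]/[in]) = E·z/(57.3) = -75.4 × 1 / 57.3 = -1.3159
[out]/[in] = 10^(-1.3159) = 0.04832

0.048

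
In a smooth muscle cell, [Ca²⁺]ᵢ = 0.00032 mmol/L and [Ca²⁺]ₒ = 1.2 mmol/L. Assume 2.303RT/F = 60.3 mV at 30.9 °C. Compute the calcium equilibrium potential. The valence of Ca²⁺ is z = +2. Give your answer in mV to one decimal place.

107.8 mV

E = (60.3/z) · log₁₀([Ca²⁺]_out/[Ca²⁺]_in) with z = +2.
= (60.3/2) · log₁₀(1.2/0.00032) = 30.15 · log₁₀(3750)
= 30.15 · (3.5740) = 107.76 mV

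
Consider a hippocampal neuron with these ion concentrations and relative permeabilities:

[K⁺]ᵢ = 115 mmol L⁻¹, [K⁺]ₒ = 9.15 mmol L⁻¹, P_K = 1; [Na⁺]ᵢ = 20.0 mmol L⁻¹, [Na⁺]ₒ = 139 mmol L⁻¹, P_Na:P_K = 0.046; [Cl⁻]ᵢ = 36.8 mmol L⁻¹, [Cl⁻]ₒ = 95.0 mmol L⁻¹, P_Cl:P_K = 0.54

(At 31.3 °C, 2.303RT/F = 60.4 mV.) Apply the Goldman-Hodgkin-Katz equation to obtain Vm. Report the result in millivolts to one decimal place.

-40.7 mV

Vm = 60.4 · log₁₀[(Σ P·[cation]ₒ + Σ P·[anion]ᵢ) / (Σ P·[cation]ᵢ + Σ P·[anion]ₒ)]
Numerator = 1×9.15 + 0.046×139 + 0.54×36.8 = 35.42
Denominator = 1×115 + 0.046×20.0 + 0.54×95.0 = 167.2
Vm = 60.4 · log₁₀(0.21179) = 60.4 × (-0.6741) = -40.71 mV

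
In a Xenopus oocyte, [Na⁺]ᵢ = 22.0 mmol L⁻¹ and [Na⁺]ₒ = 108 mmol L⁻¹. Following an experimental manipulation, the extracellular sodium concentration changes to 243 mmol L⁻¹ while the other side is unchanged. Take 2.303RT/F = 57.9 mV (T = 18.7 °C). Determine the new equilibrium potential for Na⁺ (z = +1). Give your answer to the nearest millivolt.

After the shift: [Na⁺]_out = 243, [Na⁺]_in = 22.0 mmol L⁻¹.
E_new = (57.9/1)·log₁₀(243/22.0) = 57.90 · (1.0432) = 60.40 mV

60 mV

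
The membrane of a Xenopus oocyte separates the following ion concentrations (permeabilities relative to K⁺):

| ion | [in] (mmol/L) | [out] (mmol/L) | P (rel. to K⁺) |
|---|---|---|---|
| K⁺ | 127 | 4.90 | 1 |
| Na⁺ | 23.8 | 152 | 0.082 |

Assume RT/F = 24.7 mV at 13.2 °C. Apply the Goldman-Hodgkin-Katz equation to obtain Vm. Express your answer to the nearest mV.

Vm = 24.7 · ln[(Σ P·[cation]ₒ + Σ P·[anion]ᵢ) / (Σ P·[cation]ᵢ + Σ P·[anion]ₒ)]
Numerator = 1×4.90 + 0.082×152 = 17.36
Denominator = 1×127 + 0.082×23.8 = 129
Vm = 24.7 · ln(0.13466) = 24.7 × (-2.0050) = -49.52 mV

-50 mV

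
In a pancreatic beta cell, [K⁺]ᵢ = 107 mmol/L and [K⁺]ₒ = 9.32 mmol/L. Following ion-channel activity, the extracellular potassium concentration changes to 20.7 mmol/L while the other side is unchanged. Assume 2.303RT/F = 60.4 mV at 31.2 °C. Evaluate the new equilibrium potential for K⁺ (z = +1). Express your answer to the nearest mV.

-43 mV

After the shift: [K⁺]_out = 20.7, [K⁺]_in = 107 mmol/L.
E_new = (60.4/1)·log₁₀(20.7/107) = 60.40 · (-0.7134) = -43.09 mV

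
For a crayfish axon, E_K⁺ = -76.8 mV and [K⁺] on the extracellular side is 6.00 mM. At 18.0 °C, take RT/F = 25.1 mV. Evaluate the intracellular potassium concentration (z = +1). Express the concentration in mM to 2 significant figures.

Nernst: E = (25.1/1) · ln([out]/[in]), so ln([out]/[in]) = -76.8 × 1 / 25.1 = -3.0598.
[out]/[in] = e^(-3.0598) = 0.0469.
[in] = 6.00 / 0.0469 = 127.9 mM.

130 mM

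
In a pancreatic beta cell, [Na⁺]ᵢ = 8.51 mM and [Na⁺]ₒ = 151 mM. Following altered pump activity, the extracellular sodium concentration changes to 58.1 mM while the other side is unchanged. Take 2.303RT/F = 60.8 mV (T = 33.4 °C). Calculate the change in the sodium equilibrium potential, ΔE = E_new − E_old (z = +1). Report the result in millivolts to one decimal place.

E_old = (60.8/1)·log₁₀(151/8.51) = 75.94 mV
E_new = (60.8/1)·log₁₀(58.1/8.51) = 50.72 mV
ΔE = 50.72 − (75.94) = -25.22 mV

-25.2 mV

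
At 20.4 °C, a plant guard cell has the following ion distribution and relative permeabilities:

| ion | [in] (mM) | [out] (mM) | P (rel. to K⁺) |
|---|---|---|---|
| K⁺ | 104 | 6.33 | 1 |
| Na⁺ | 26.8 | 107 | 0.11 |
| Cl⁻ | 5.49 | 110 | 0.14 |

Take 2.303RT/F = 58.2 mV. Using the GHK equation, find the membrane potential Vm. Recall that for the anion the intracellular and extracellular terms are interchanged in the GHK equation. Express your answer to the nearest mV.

Vm = 58.2 · log₁₀[(Σ P·[cation]ₒ + Σ P·[anion]ᵢ) / (Σ P·[cation]ᵢ + Σ P·[anion]ₒ)]
Numerator = 1×6.33 + 0.11×107 + 0.14×5.49 = 18.87
Denominator = 1×104 + 0.11×26.8 + 0.14×110 = 122.3
Vm = 58.2 · log₁₀(0.15422) = 58.2 × (-0.8119) = -47.25 mV

-47 mV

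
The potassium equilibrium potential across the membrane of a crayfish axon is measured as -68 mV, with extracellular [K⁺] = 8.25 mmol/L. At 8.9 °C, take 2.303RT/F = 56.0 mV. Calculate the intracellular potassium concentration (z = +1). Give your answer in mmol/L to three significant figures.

Nernst: E = (56.0/1) · log₁₀([out]/[in]), so log₁₀([out]/[in]) = -68.0 × 1 / 56.0 = -1.2143.
[out]/[in] = 10^(-1.2143) = 0.06105.
[in] = 8.25 / 0.06105 = 135.1 mmol/L.

135 mmol/L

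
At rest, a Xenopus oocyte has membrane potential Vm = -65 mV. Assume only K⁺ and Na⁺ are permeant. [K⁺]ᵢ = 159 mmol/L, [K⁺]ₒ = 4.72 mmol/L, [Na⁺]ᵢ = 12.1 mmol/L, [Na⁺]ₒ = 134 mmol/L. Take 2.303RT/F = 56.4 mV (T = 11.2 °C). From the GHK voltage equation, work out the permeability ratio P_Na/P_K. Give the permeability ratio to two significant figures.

Let α = P_Na/P_K. GHK: Vm = 56.4·log₁₀[(Kₒ + α·Naₒ)/(Kᵢ + α·Naᵢ)].
10^(Vm/56.4) = 10^(-65.0/56.4) = 0.070391
So 0.070391·(Kᵢ + α·Naᵢ) = Kₒ + α·Naₒ → α = (0.070391·159.0 − 4.72) / (134.0 − 0.070391·12.1)
α = (11.19 − 4.72) / (134.0 − 0.8517) = 6.472/133.1 = 0.04861

0.049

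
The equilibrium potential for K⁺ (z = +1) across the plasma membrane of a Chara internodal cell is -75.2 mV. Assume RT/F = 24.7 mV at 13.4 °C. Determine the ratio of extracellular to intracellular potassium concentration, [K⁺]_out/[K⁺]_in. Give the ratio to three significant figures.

ln([out]/[in]) = E·z/(24.7) = -75.2 × 1 / 24.7 = -3.0445
[out]/[in] = e^(-3.0445) = 0.04762

0.0476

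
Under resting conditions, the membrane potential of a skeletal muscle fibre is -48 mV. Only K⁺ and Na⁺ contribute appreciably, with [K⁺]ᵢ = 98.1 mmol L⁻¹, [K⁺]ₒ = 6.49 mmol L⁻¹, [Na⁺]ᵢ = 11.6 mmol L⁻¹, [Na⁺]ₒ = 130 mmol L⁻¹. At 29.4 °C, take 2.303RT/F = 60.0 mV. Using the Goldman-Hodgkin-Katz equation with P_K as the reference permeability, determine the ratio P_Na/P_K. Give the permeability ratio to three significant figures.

0.0707

Let α = P_Na/P_K. GHK: Vm = 60.0·log₁₀[(Kₒ + α·Naₒ)/(Kᵢ + α·Naᵢ)].
10^(Vm/60.0) = 10^(-48.0/60.0) = 0.15849
So 0.15849·(Kᵢ + α·Naᵢ) = Kₒ + α·Naₒ → α = (0.15849·98.1 − 6.49) / (130.0 − 0.15849·11.6)
α = (15.55 − 6.49) / (130.0 − 1.838) = 9.058/128.2 = 0.07067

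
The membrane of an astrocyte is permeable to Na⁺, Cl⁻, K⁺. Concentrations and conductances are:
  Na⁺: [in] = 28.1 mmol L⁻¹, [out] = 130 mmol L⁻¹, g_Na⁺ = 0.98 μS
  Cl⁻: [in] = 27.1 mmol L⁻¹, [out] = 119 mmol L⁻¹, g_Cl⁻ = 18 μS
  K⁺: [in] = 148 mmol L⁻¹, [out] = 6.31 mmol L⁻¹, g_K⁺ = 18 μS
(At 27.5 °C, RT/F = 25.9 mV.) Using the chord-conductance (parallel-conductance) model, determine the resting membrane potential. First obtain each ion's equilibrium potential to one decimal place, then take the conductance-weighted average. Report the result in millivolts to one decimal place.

-57.4 mV

E_Na⁺ = (25.9/1)·ln(130/28.1) = 39.7 mV
E_Cl⁻ = (25.9/-1)·ln(119/27.1) = -38.3 mV
E_K⁺ = (25.9/1)·ln(6.31/148) = -81.7 mV
Vm = (Σ gᵢEᵢ)/(Σ gᵢ) = (0.98·39.7 + 18·-38.3 + 18·-81.7) / (0.98 + 18 + 18)
= -2121.09 / 36.98 = -57.36 mV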